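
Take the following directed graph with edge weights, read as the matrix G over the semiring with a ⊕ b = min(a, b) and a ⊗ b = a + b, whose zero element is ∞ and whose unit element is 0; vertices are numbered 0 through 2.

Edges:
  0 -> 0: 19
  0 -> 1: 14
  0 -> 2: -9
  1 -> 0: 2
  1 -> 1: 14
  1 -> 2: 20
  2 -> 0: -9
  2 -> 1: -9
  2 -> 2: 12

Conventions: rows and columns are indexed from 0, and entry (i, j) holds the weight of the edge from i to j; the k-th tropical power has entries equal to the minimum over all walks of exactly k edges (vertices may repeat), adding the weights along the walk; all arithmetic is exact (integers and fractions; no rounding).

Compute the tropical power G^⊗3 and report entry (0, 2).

G^⊗2:
  [-18, -18, 3]
  [11, 11, -7]
  [-7, 3, -18]
G^⊗3:
  [-16, -6, -27]
  [-16, -16, 2]
  [-27, -27, -16]
Key observation: the optimum is the walk 0->2->0->2, with weight (-9) + (-9) + (-9) = -27.
Optimal value attained by: walk 0->2->0->2.
Answer: (G^⊗3)[0][2] = -27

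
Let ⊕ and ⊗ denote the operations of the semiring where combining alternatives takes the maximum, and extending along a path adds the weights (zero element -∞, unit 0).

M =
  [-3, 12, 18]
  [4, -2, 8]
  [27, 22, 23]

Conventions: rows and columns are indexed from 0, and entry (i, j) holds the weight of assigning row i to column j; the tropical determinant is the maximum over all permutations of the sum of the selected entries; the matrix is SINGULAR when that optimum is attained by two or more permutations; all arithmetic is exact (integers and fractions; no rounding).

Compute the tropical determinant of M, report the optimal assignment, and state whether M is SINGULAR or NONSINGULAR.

σ = (0, 1, 2): (-3) + (-2) + 23 = 18
σ = (0, 2, 1): (-3) + 8 + 22 = 27
σ = (1, 0, 2): 12 + 4 + 23 = 39
σ = (1, 2, 0): 12 + 8 + 27 = 47
σ = (2, 0, 1): 18 + 4 + 22 = 44
σ = (2, 1, 0): 18 + (-2) + 27 = 43
Optimal value attained by: σ = (1, 2, 0).
Answer: det⊕(M) = 47; verdict: NONSINGULAR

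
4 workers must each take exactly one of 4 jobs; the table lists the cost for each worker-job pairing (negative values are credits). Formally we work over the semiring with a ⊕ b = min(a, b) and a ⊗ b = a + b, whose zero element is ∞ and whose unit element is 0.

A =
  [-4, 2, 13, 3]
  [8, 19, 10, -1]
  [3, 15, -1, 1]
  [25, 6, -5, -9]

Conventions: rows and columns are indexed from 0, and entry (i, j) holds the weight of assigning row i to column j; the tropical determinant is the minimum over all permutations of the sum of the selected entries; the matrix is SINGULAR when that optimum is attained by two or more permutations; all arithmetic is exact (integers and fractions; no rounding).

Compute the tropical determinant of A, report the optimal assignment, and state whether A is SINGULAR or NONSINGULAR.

σ = (0, 1, 2, 3): (-4) + 19 + (-1) + (-9) = 5
σ = (0, 1, 3, 2): (-4) + 19 + 1 + (-5) = 11
σ = (0, 2, 1, 3): (-4) + 10 + 15 + (-9) = 12
σ = (0, 2, 3, 1): (-4) + 10 + 1 + 6 = 13
σ = (0, 3, 1, 2): (-4) + (-1) + 15 + (-5) = 5
σ = (0, 3, 2, 1): (-4) + (-1) + (-1) + 6 = 0
σ = (1, 0, 2, 3): 2 + 8 + (-1) + (-9) = 0
σ = (1, 0, 3, 2): 2 + 8 + 1 + (-5) = 6
σ = (1, 2, 0, 3): 2 + 10 + 3 + (-9) = 6
σ = (1, 2, 3, 0): 2 + 10 + 1 + 25 = 38
σ = (1, 3, 0, 2): 2 + (-1) + 3 + (-5) = -1
σ = (1, 3, 2, 0): 2 + (-1) + (-1) + 25 = 25
σ = (2, 0, 1, 3): 13 + 8 + 15 + (-9) = 27
σ = (2, 0, 3, 1): 13 + 8 + 1 + 6 = 28
σ = (2, 1, 0, 3): 13 + 19 + 3 + (-9) = 26
σ = (2, 1, 3, 0): 13 + 19 + 1 + 25 = 58
σ = (2, 3, 0, 1): 13 + (-1) + 3 + 6 = 21
σ = (2, 3, 1, 0): 13 + (-1) + 15 + 25 = 52
σ = (3, 0, 1, 2): 3 + 8 + 15 + (-5) = 21
σ = (3, 0, 2, 1): 3 + 8 + (-1) + 6 = 16
σ = (3, 1, 0, 2): 3 + 19 + 3 + (-5) = 20
σ = (3, 1, 2, 0): 3 + 19 + (-1) + 25 = 46
σ = (3, 2, 0, 1): 3 + 10 + 3 + 6 = 22
σ = (3, 2, 1, 0): 3 + 10 + 15 + 25 = 53
Optimal value attained by: σ = (1, 3, 0, 2).
Answer: det⊕(A) = -1; verdict: NONSINGULAR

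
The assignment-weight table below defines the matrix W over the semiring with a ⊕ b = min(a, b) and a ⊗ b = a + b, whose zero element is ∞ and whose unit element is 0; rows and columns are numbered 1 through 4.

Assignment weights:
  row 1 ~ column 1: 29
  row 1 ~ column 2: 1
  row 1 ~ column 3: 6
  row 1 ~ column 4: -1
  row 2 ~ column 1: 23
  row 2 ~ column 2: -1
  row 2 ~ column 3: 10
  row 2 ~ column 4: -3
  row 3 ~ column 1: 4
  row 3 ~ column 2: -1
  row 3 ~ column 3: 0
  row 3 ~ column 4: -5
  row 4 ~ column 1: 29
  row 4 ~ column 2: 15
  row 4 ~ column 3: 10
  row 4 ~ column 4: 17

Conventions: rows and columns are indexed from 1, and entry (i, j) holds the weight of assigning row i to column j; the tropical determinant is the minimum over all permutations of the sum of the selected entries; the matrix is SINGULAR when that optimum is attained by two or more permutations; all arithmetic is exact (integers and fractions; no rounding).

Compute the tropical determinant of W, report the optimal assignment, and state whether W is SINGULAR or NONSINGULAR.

σ = (1, 2, 3, 4): 29 + (-1) + 0 + 17 = 45
σ = (1, 2, 4, 3): 29 + (-1) + (-5) + 10 = 33
σ = (1, 3, 2, 4): 29 + 10 + (-1) + 17 = 55
σ = (1, 3, 4, 2): 29 + 10 + (-5) + 15 = 49
σ = (1, 4, 2, 3): 29 + (-3) + (-1) + 10 = 35
σ = (1, 4, 3, 2): 29 + (-3) + 0 + 15 = 41
σ = (2, 1, 3, 4): 1 + 23 + 0 + 17 = 41
σ = (2, 1, 4, 3): 1 + 23 + (-5) + 10 = 29
σ = (2, 3, 1, 4): 1 + 10 + 4 + 17 = 32
σ = (2, 3, 4, 1): 1 + 10 + (-5) + 29 = 35
σ = (2, 4, 1, 3): 1 + (-3) + 4 + 10 = 12
σ = (2, 4, 3, 1): 1 + (-3) + 0 + 29 = 27
σ = (3, 1, 2, 4): 6 + 23 + (-1) + 17 = 45
σ = (3, 1, 4, 2): 6 + 23 + (-5) + 15 = 39
σ = (3, 2, 1, 4): 6 + (-1) + 4 + 17 = 26
σ = (3, 2, 4, 1): 6 + (-1) + (-5) + 29 = 29
σ = (3, 4, 1, 2): 6 + (-3) + 4 + 15 = 22
σ = (3, 4, 2, 1): 6 + (-3) + (-1) + 29 = 31
σ = (4, 1, 2, 3): (-1) + 23 + (-1) + 10 = 31
σ = (4, 1, 3, 2): (-1) + 23 + 0 + 15 = 37
σ = (4, 2, 1, 3): (-1) + (-1) + 4 + 10 = 12
σ = (4, 2, 3, 1): (-1) + (-1) + 0 + 29 = 27
σ = (4, 3, 1, 2): (-1) + 10 + 4 + 15 = 28
σ = (4, 3, 2, 1): (-1) + 10 + (-1) + 29 = 37
Optimal value attained by: σ = (2, 4, 1, 3).
Answer: det⊕(W) = 12; verdict: SINGULAR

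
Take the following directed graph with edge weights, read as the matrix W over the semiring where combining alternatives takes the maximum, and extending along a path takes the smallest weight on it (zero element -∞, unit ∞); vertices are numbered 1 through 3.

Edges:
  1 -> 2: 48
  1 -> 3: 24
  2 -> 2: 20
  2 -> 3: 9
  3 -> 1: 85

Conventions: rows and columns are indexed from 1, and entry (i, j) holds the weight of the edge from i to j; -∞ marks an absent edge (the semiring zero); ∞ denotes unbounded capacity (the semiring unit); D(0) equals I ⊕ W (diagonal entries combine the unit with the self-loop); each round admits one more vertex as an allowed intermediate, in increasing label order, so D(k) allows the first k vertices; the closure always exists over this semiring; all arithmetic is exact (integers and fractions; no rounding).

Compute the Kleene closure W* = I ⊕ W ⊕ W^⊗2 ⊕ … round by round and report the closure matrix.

D(0):
  [∞, 48, 24]
  [-∞, ∞, 9]
  [85, -∞, ∞]
D(1):
  [∞, 48, 24]
  [-∞, ∞, 9]
  [85, 48, ∞]
D(2):
  [∞, 48, 24]
  [-∞, ∞, 9]
  [85, 48, ∞]
D(3):
  [∞, 48, 24]
  [9, ∞, 9]
  [85, 48, ∞]
Answer: W* = [[∞, 48, 24], [9, ∞, 9], [85, 48, ∞]]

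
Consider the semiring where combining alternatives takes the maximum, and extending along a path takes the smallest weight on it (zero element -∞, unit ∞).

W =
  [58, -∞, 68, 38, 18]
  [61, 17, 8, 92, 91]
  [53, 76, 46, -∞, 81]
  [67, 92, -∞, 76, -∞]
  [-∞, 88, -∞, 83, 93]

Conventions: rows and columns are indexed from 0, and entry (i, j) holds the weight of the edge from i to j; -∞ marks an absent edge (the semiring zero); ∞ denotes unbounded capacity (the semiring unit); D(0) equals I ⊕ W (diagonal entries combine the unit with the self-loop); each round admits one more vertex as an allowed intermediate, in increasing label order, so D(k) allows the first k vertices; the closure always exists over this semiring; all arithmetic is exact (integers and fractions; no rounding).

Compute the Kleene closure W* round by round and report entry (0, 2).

D(0):
  [∞, -∞, 68, 38, 18]
  [61, ∞, 8, 92, 91]
  [53, 76, ∞, -∞, 81]
  [67, 92, -∞, ∞, -∞]
  [-∞, 88, -∞, 83, ∞]
D(1):
  [∞, -∞, 68, 38, 18]
  [61, ∞, 61, 92, 91]
  [53, 76, ∞, 38, 81]
  [67, 92, 67, ∞, 18]
  [-∞, 88, -∞, 83, ∞]
D(2):
  [∞, -∞, 68, 38, 18]
  [61, ∞, 61, 92, 91]
  [61, 76, ∞, 76, 81]
  [67, 92, 67, ∞, 91]
  [61, 88, 61, 88, ∞]
D(3):
  [∞, 68, 68, 68, 68]
  [61, ∞, 61, 92, 91]
  [61, 76, ∞, 76, 81]
  [67, 92, 67, ∞, 91]
  [61, 88, 61, 88, ∞]
D(4):
  [∞, 68, 68, 68, 68]
  [67, ∞, 67, 92, 91]
  [67, 76, ∞, 76, 81]
  [67, 92, 67, ∞, 91]
  [67, 88, 67, 88, ∞]
D(5):
  [∞, 68, 68, 68, 68]
  [67, ∞, 67, 92, 91]
  [67, 81, ∞, 81, 81]
  [67, 92, 67, ∞, 91]
  [67, 88, 67, 88, ∞]
Answer: W*[0][2] = 68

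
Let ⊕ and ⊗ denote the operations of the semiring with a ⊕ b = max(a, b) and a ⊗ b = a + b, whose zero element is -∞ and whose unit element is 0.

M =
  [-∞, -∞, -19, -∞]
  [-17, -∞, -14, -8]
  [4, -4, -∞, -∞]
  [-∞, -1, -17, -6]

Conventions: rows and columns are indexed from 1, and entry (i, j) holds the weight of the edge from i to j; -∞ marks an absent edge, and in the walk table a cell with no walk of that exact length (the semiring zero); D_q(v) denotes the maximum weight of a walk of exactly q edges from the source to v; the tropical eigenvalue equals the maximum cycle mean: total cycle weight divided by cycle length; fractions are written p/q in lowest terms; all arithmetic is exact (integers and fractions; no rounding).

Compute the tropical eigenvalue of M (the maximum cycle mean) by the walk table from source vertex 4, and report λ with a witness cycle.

q=0: [-∞, -∞, -∞, 0]
q=1: [-∞, -1, -17, -6]
q=2: [-13, -7, -15, -9]
q=3: [-11, -10, -21, -15]
q=4: [-17, -16, -24, -18]
Optimal cycle mean attained by: cycle 2->4->2, total (-8) + (-1), length 2.
Answer: λ = -9/2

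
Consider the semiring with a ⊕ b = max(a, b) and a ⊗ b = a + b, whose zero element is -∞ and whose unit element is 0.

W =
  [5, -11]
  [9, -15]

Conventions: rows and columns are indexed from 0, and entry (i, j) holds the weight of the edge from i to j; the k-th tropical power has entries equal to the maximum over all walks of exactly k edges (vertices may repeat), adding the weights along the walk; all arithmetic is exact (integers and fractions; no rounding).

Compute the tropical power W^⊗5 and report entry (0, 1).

W^⊗2:
  [10, -6]
  [14, -2]
W^⊗3:
  [15, -1]
  [19, 3]
W^⊗4:
  [20, 4]
  [24, 8]
W^⊗5:
  [25, 9]
  [29, 13]
Key observation: the optimum is the walk 0->0->0->0->0->1, with weight 5 + 5 + 5 + 5 + (-11) = 9.
Optimal value attained by: walk 0->0->0->0->0->1.
Answer: (W^⊗5)[0][1] = 9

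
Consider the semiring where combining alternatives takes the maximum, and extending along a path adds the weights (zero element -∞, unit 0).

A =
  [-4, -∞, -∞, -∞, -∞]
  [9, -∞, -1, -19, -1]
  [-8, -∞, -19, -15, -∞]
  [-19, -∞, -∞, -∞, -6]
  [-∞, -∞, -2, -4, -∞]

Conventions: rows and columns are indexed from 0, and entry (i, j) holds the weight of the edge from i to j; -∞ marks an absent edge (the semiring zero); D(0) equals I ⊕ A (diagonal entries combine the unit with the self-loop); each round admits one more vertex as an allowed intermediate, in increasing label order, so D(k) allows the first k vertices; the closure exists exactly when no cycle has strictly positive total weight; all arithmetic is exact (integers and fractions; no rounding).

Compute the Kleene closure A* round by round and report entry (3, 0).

D(0):
  [0, -∞, -∞, -∞, -∞]
  [9, 0, -1, -19, -1]
  [-8, -∞, 0, -15, -∞]
  [-19, -∞, -∞, 0, -6]
  [-∞, -∞, -2, -4, 0]
D(1):
  [0, -∞, -∞, -∞, -∞]
  [9, 0, -1, -19, -1]
  [-8, -∞, 0, -15, -∞]
  [-19, -∞, -∞, 0, -6]
  [-∞, -∞, -2, -4, 0]
D(2):
  [0, -∞, -∞, -∞, -∞]
  [9, 0, -1, -19, -1]
  [-8, -∞, 0, -15, -∞]
  [-19, -∞, -∞, 0, -6]
  [-∞, -∞, -2, -4, 0]
D(3):
  [0, -∞, -∞, -∞, -∞]
  [9, 0, -1, -16, -1]
  [-8, -∞, 0, -15, -∞]
  [-19, -∞, -∞, 0, -6]
  [-10, -∞, -2, -4, 0]
D(4):
  [0, -∞, -∞, -∞, -∞]
  [9, 0, -1, -16, -1]
  [-8, -∞, 0, -15, -21]
  [-19, -∞, -∞, 0, -6]
  [-10, -∞, -2, -4, 0]
D(5):
  [0, -∞, -∞, -∞, -∞]
  [9, 0, -1, -5, -1]
  [-8, -∞, 0, -15, -21]
  [-16, -∞, -8, 0, -6]
  [-10, -∞, -2, -4, 0]
Answer: A*[3][0] = -16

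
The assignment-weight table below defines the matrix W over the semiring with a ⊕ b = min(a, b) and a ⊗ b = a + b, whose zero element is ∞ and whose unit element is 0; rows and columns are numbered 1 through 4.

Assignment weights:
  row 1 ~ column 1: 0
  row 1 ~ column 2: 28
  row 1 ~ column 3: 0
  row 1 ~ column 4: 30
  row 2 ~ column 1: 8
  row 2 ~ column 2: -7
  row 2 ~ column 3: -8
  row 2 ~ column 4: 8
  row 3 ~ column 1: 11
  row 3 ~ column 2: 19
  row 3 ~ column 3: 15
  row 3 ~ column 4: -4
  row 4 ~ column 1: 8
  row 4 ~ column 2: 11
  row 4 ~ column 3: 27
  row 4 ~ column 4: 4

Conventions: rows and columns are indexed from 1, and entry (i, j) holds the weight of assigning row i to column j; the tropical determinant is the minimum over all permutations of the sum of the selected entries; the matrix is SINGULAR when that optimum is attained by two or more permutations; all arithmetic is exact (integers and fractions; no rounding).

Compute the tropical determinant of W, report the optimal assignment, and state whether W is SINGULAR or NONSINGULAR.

σ = (1, 2, 3, 4): 0 + (-7) + 15 + 4 = 12
σ = (1, 2, 4, 3): 0 + (-7) + (-4) + 27 = 16
σ = (1, 3, 2, 4): 0 + (-8) + 19 + 4 = 15
σ = (1, 3, 4, 2): 0 + (-8) + (-4) + 11 = -1
σ = (1, 4, 2, 3): 0 + 8 + 19 + 27 = 54
σ = (1, 4, 3, 2): 0 + 8 + 15 + 11 = 34
σ = (2, 1, 3, 4): 28 + 8 + 15 + 4 = 55
σ = (2, 1, 4, 3): 28 + 8 + (-4) + 27 = 59
σ = (2, 3, 1, 4): 28 + (-8) + 11 + 4 = 35
σ = (2, 3, 4, 1): 28 + (-8) + (-4) + 8 = 24
σ = (2, 4, 1, 3): 28 + 8 + 11 + 27 = 74
σ = (2, 4, 3, 1): 28 + 8 + 15 + 8 = 59
σ = (3, 1, 2, 4): 0 + 8 + 19 + 4 = 31
σ = (3, 1, 4, 2): 0 + 8 + (-4) + 11 = 15
σ = (3, 2, 1, 4): 0 + (-7) + 11 + 4 = 8
σ = (3, 2, 4, 1): 0 + (-7) + (-4) + 8 = -3
σ = (3, 4, 1, 2): 0 + 8 + 11 + 11 = 30
σ = (3, 4, 2, 1): 0 + 8 + 19 + 8 = 35
σ = (4, 1, 2, 3): 30 + 8 + 19 + 27 = 84
σ = (4, 1, 3, 2): 30 + 8 + 15 + 11 = 64
σ = (4, 2, 1, 3): 30 + (-7) + 11 + 27 = 61
σ = (4, 2, 3, 1): 30 + (-7) + 15 + 8 = 46
σ = (4, 3, 1, 2): 30 + (-8) + 11 + 11 = 44
σ = (4, 3, 2, 1): 30 + (-8) + 19 + 8 = 49
Optimal value attained by: σ = (3, 2, 4, 1).
Answer: det⊕(W) = -3; verdict: NONSINGULAR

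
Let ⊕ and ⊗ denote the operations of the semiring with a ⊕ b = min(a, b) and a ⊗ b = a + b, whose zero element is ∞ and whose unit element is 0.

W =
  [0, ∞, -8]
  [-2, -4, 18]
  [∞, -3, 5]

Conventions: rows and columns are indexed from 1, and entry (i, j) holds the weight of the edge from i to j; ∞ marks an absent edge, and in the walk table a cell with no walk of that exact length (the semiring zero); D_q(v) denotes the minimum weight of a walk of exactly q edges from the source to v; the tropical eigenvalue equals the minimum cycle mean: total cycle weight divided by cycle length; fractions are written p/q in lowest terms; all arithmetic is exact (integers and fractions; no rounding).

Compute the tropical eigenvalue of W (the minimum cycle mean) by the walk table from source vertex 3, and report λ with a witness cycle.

q=0: [∞, ∞, 0]
q=1: [∞, -3, 5]
q=2: [-5, -7, 10]
q=3: [-9, -11, -13]
Optimal cycle mean attained by: cycle 1->3->2->1, total (-8) + (-3) + (-2), length 3.
Answer: λ = -13/3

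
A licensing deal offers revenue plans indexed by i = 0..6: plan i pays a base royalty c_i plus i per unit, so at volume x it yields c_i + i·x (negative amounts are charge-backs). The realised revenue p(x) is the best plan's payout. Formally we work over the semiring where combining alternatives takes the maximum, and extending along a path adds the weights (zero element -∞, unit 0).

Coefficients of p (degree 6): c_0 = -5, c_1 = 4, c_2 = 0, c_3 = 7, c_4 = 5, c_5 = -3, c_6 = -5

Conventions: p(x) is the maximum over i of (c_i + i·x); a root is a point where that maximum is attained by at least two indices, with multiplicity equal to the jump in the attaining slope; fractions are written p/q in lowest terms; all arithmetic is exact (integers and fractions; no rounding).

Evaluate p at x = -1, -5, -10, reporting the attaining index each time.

p(-1) = max(-5+0·(-1)=-5, 4+1·(-1)=3, 0+2·(-1)=-2, 7+3·(-1)=4, 5+4·(-1)=1, -3+5·(-1)=-8, -5+6·(-1)=-11) = 4 (attained by i=3)
p(-5) = max(-5+0·(-5)=-5, 4+1·(-5)=-1, 0+2·(-5)=-10, 7+3·(-5)=-8, 5+4·(-5)=-15, -3+5·(-5)=-28, -5+6·(-5)=-35) = -1 (attained by i=1)
p(-10) = max(-5+0·(-10)=-5, 4+1·(-10)=-6, 0+2·(-10)=-20, 7+3·(-10)=-23, 5+4·(-10)=-35, -3+5·(-10)=-53, -5+6·(-10)=-65) = -5 (attained by i=0)
Answer: p(-1) = 4; p(-5) = -1; p(-10) = -5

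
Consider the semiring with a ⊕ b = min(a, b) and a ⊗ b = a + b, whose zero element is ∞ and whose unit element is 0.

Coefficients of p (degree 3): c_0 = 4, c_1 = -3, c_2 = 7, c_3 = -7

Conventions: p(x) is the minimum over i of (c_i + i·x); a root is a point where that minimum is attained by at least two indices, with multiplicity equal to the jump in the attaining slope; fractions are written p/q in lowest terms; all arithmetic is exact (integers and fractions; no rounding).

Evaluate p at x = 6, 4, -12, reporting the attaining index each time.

p(6) = min(4+0·6=4, -3+1·6=3, 7+2·6=19, -7+3·6=11) = 3 (attained by i=1)
p(4) = min(4+0·4=4, -3+1·4=1, 7+2·4=15, -7+3·4=5) = 1 (attained by i=1)
p(-12) = min(4+0·(-12)=4, -3+1·(-12)=-15, 7+2·(-12)=-17, -7+3·(-12)=-43) = -43 (attained by i=3)
Answer: p(6) = 3; p(4) = 1; p(-12) = -43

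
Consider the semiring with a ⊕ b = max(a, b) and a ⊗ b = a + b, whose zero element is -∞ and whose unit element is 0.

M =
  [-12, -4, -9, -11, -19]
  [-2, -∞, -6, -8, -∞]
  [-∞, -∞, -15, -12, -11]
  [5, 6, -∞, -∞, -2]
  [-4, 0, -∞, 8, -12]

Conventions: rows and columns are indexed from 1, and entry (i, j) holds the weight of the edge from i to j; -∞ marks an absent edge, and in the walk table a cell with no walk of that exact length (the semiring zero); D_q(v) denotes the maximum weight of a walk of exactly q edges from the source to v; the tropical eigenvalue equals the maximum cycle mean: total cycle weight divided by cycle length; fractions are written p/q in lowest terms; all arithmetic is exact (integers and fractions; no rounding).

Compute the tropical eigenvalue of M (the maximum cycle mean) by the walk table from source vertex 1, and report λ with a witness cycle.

q=0: [0, -∞, -∞, -∞, -∞]
q=1: [-12, -4, -9, -11, -19]
q=2: [-6, -5, -10, -11, -13]
q=3: [-6, -5, -11, -5, -13]
q=4: [0, 1, -11, -5, -7]
q=5: [0, 1, -5, 1, -7]
Optimal cycle mean attained by: cycle 4->5->4, total (-2) + 8, length 2.
Answer: λ = 3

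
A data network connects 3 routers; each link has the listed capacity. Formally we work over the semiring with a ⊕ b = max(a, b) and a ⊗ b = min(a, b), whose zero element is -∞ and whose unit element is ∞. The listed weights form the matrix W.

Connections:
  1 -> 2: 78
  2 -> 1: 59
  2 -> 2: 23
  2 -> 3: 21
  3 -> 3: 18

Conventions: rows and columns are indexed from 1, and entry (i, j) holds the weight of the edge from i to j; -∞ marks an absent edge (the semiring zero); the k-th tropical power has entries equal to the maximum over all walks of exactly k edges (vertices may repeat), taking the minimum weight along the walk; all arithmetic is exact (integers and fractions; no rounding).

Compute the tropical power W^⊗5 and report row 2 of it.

W^⊗2:
  [59, 23, 21]
  [23, 59, 21]
  [-∞, -∞, 18]
W^⊗3:
  [23, 59, 21]
  [59, 23, 21]
  [-∞, -∞, 18]
W^⊗4:
  [59, 23, 21]
  [23, 59, 21]
  [-∞, -∞, 18]
W^⊗5:
  [23, 59, 21]
  [59, 23, 21]
  [-∞, -∞, 18]
Answer: row 2 of W^⊗5 = [59, 23, 21]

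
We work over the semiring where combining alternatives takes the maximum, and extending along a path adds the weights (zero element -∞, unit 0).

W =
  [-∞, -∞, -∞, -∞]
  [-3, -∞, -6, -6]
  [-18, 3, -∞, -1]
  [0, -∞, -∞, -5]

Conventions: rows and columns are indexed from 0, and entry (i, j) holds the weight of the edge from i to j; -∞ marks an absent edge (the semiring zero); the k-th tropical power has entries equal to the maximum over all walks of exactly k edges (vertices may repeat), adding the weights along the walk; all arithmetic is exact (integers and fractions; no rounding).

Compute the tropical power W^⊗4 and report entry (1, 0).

W^⊗2:
  [-∞, -∞, -∞, -∞]
  [-6, -3, -∞, -7]
  [0, -∞, -3, -3]
  [-5, -∞, -∞, -10]
W^⊗3:
  [-∞, -∞, -∞, -∞]
  [-6, -∞, -9, -9]
  [-3, 0, -∞, -4]
  [-10, -∞, -∞, -15]
W^⊗4:
  [-∞, -∞, -∞, -∞]
  [-9, -6, -∞, -10]
  [-3, -∞, -6, -6]
  [-15, -∞, -∞, -20]
Key observation: the optimum is the walk 1->2->1->3->0, with weight (-6) + 3 + (-6) + 0 = -9.
Optimal value attained by: walk 1->2->1->3->0.
Answer: (W^⊗4)[1][0] = -9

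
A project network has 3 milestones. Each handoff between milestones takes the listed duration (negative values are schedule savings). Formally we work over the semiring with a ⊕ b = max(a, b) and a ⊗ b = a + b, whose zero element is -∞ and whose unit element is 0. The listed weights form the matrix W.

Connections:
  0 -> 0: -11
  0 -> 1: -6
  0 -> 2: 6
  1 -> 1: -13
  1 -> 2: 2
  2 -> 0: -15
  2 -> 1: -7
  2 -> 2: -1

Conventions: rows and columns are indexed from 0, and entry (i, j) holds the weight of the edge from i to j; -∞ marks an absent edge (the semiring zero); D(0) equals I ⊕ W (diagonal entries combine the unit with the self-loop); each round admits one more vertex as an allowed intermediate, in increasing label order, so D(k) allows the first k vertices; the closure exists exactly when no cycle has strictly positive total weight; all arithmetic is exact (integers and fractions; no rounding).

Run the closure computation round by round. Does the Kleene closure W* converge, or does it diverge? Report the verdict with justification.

D(0):
  [0, -6, 6]
  [-∞, 0, 2]
  [-15, -7, 0]
D(1):
  [0, -6, 6]
  [-∞, 0, 2]
  [-15, -7, 0]
D(2):
  [0, -6, 6]
  [-∞, 0, 2]
  [-15, -7, 0]
D(3):
  [0, -1, 6]
  [-13, 0, 2]
  [-15, -7, 0]
Key observation: every diagonal entry stays at the unit through all rounds, so no improving cycle exists.
Answer: CONVERGES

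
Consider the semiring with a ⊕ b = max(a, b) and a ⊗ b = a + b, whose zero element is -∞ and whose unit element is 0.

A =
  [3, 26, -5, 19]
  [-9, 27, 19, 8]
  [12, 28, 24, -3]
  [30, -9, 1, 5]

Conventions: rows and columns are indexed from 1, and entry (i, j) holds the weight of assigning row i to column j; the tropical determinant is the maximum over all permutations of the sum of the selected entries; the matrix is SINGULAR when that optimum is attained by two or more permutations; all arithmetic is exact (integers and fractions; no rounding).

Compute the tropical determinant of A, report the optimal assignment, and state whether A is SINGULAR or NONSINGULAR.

σ = (1, 2, 3, 4): 3 + 27 + 24 + 5 = 59
σ = (1, 2, 4, 3): 3 + 27 + (-3) + 1 = 28
σ = (1, 3, 2, 4): 3 + 19 + 28 + 5 = 55
σ = (1, 3, 4, 2): 3 + 19 + (-3) + (-9) = 10
σ = (1, 4, 2, 3): 3 + 8 + 28 + 1 = 40
σ = (1, 4, 3, 2): 3 + 8 + 24 + (-9) = 26
σ = (2, 1, 3, 4): 26 + (-9) + 24 + 5 = 46
σ = (2, 1, 4, 3): 26 + (-9) + (-3) + 1 = 15
σ = (2, 3, 1, 4): 26 + 19 + 12 + 5 = 62
σ = (2, 3, 4, 1): 26 + 19 + (-3) + 30 = 72
σ = (2, 4, 1, 3): 26 + 8 + 12 + 1 = 47
σ = (2, 4, 3, 1): 26 + 8 + 24 + 30 = 88
σ = (3, 1, 2, 4): (-5) + (-9) + 28 + 5 = 19
σ = (3, 1, 4, 2): (-5) + (-9) + (-3) + (-9) = -26
σ = (3, 2, 1, 4): (-5) + 27 + 12 + 5 = 39
σ = (3, 2, 4, 1): (-5) + 27 + (-3) + 30 = 49
σ = (3, 4, 1, 2): (-5) + 8 + 12 + (-9) = 6
σ = (3, 4, 2, 1): (-5) + 8 + 28 + 30 = 61
σ = (4, 1, 2, 3): 19 + (-9) + 28 + 1 = 39
σ = (4, 1, 3, 2): 19 + (-9) + 24 + (-9) = 25
σ = (4, 2, 1, 3): 19 + 27 + 12 + 1 = 59
σ = (4, 2, 3, 1): 19 + 27 + 24 + 30 = 100
σ = (4, 3, 1, 2): 19 + 19 + 12 + (-9) = 41
σ = (4, 3, 2, 1): 19 + 19 + 28 + 30 = 96
Optimal value attained by: σ = (4, 2, 3, 1).
Answer: det⊕(A) = 100; verdict: NONSINGULAR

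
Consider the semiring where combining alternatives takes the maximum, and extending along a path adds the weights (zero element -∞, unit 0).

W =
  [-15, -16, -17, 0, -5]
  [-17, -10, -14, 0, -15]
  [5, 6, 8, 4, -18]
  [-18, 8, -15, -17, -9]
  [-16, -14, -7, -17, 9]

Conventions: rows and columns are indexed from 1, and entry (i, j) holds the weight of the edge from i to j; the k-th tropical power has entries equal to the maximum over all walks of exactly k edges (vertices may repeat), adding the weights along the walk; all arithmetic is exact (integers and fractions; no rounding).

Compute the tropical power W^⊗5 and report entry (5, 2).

W^⊗2:
  [-12, 8, -9, -13, 4]
  [-9, 8, -6, -10, -6]
  [13, 14, 16, 12, 0]
  [-9, -2, -6, 8, 0]
  [-2, -1, 2, -3, 18]
W^⊗3:
  [-4, -2, -1, 8, 13]
  [-1, 0, 2, 8, 3]
  [21, 22, 24, 20, 9]
  [-1, 16, 2, -2, 9]
  [7, 8, 11, 6, 27]
W^⊗4:
  [4, 16, 7, 3, 22]
  [7, 16, 10, 6, 12]
  [29, 30, 32, 28, 18]
  [7, 8, 10, 16, 18]
  [16, 17, 20, 15, 36]
W^⊗5:
  [12, 13, 15, 16, 31]
  [15, 16, 18, 16, 21]
  [37, 38, 40, 36, 27]
  [15, 24, 18, 14, 27]
  [25, 26, 29, 24, 45]
Key observation: the optimum is the walk 5->5->5->5->3->2, with weight 9 + 9 + 9 + (-7) + 6 = 26.
Optimal value attained by: walk 5->5->5->5->3->2.
Answer: (W^⊗5)[5][2] = 26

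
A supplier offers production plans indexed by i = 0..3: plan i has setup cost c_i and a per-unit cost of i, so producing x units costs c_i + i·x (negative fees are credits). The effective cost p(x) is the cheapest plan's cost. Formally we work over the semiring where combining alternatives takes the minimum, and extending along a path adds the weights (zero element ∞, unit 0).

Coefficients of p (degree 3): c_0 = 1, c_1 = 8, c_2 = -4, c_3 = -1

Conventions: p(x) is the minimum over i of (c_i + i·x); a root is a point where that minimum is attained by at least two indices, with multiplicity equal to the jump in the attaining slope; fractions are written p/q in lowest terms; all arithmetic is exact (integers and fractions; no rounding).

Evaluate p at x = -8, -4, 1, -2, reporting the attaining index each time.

p(-8) = min(1+0·(-8)=1, 8+1·(-8)=0, -4+2·(-8)=-20, -1+3·(-8)=-25) = -25 (attained by i=3)
p(-4) = min(1+0·(-4)=1, 8+1·(-4)=4, -4+2·(-4)=-12, -1+3·(-4)=-13) = -13 (attained by i=3)
p(1) = min(1+0·1=1, 8+1·1=9, -4+2·1=-2, -1+3·1=2) = -2 (attained by i=2)
p(-2) = min(1+0·(-2)=1, 8+1·(-2)=6, -4+2·(-2)=-8, -1+3·(-2)=-7) = -8 (attained by i=2)
Answer: p(-8) = -25; p(-4) = -13; p(1) = -2; p(-2) = -8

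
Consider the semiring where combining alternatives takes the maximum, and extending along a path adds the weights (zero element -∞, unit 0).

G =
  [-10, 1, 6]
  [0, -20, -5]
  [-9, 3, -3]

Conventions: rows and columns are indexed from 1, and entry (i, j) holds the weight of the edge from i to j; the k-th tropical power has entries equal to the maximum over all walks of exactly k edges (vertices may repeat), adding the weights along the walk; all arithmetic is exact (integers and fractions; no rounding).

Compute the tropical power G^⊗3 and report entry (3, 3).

G^⊗2:
  [1, 9, 3]
  [-10, 1, 6]
  [3, 0, -2]
G^⊗3:
  [9, 6, 7]
  [1, 9, 3]
  [0, 4, 9]
Key observation: the optimum is the walk 3->2->1->3, with weight 3 + 0 + 6 = 9.
Optimal value attained by: walk 3->2->1->3.
Answer: (G^⊗3)[3][3] = 9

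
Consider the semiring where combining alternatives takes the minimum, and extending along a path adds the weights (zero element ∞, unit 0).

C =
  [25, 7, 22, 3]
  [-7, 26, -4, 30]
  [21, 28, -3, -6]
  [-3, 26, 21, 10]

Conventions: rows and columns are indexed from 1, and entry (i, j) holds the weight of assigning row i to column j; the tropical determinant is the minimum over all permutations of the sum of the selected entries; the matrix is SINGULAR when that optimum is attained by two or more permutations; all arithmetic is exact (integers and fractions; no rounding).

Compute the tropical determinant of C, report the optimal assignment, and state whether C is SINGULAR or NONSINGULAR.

σ = (1, 2, 3, 4): 25 + 26 + (-3) + 10 = 58
σ = (1, 2, 4, 3): 25 + 26 + (-6) + 21 = 66
σ = (1, 3, 2, 4): 25 + (-4) + 28 + 10 = 59
σ = (1, 3, 4, 2): 25 + (-4) + (-6) + 26 = 41
σ = (1, 4, 2, 3): 25 + 30 + 28 + 21 = 104
σ = (1, 4, 3, 2): 25 + 30 + (-3) + 26 = 78
σ = (2, 1, 3, 4): 7 + (-7) + (-3) + 10 = 7
σ = (2, 1, 4, 3): 7 + (-7) + (-6) + 21 = 15
σ = (2, 3, 1, 4): 7 + (-4) + 21 + 10 = 34
σ = (2, 3, 4, 1): 7 + (-4) + (-6) + (-3) = -6
σ = (2, 4, 1, 3): 7 + 30 + 21 + 21 = 79
σ = (2, 4, 3, 1): 7 + 30 + (-3) + (-3) = 31
σ = (3, 1, 2, 4): 22 + (-7) + 28 + 10 = 53
σ = (3, 1, 4, 2): 22 + (-7) + (-6) + 26 = 35
σ = (3, 2, 1, 4): 22 + 26 + 21 + 10 = 79
σ = (3, 2, 4, 1): 22 + 26 + (-6) + (-3) = 39
σ = (3, 4, 1, 2): 22 + 30 + 21 + 26 = 99
σ = (3, 4, 2, 1): 22 + 30 + 28 + (-3) = 77
σ = (4, 1, 2, 3): 3 + (-7) + 28 + 21 = 45
σ = (4, 1, 3, 2): 3 + (-7) + (-3) + 26 = 19
σ = (4, 2, 1, 3): 3 + 26 + 21 + 21 = 71
σ = (4, 2, 3, 1): 3 + 26 + (-3) + (-3) = 23
σ = (4, 3, 1, 2): 3 + (-4) + 21 + 26 = 46
σ = (4, 3, 2, 1): 3 + (-4) + 28 + (-3) = 24
Optimal value attained by: σ = (2, 3, 4, 1).
Answer: det⊕(C) = -6; verdict: NONSINGULAR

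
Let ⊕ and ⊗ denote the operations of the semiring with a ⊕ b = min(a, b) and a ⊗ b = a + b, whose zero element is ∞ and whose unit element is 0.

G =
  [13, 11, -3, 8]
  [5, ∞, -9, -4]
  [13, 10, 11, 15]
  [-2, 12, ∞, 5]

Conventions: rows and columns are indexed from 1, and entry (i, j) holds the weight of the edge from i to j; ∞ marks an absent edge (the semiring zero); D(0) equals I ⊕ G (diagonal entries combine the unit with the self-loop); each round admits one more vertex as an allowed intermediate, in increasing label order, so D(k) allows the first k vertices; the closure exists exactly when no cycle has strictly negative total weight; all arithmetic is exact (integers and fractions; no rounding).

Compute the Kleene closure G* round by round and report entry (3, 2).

D(0):
  [0, 11, -3, 8]
  [5, 0, -9, -4]
  [13, 10, 0, 15]
  [-2, 12, ∞, 0]
D(1):
  [0, 11, -3, 8]
  [5, 0, -9, -4]
  [13, 10, 0, 15]
  [-2, 9, -5, 0]
D(2):
  [0, 11, -3, 7]
  [5, 0, -9, -4]
  [13, 10, 0, 6]
  [-2, 9, -5, 0]
D(3):
  [0, 7, -3, 3]
  [4, 0, -9, -4]
  [13, 10, 0, 6]
  [-2, 5, -5, 0]
D(4):
  [0, 7, -3, 3]
  [-6, 0, -9, -4]
  [4, 10, 0, 6]
  [-2, 5, -5, 0]
Answer: G*[3][2] = 10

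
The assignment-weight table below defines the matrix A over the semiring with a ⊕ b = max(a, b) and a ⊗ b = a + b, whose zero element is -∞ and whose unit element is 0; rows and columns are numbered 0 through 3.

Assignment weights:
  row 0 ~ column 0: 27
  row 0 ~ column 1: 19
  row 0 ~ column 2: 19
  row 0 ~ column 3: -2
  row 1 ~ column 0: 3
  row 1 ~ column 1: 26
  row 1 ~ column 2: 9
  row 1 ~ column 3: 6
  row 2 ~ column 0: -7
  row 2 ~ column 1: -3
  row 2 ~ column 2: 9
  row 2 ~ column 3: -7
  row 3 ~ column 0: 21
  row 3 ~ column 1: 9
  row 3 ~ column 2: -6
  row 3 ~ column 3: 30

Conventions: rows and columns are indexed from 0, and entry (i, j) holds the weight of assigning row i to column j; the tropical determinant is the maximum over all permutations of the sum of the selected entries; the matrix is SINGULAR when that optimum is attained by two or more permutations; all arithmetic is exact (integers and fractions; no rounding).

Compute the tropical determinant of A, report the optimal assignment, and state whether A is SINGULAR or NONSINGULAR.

σ = (0, 1, 2, 3): 27 + 26 + 9 + 30 = 92
σ = (0, 1, 3, 2): 27 + 26 + (-7) + (-6) = 40
σ = (0, 2, 1, 3): 27 + 9 + (-3) + 30 = 63
σ = (0, 2, 3, 1): 27 + 9 + (-7) + 9 = 38
σ = (0, 3, 1, 2): 27 + 6 + (-3) + (-6) = 24
σ = (0, 3, 2, 1): 27 + 6 + 9 + 9 = 51
σ = (1, 0, 2, 3): 19 + 3 + 9 + 30 = 61
σ = (1, 0, 3, 2): 19 + 3 + (-7) + (-6) = 9
σ = (1, 2, 0, 3): 19 + 9 + (-7) + 30 = 51
σ = (1, 2, 3, 0): 19 + 9 + (-7) + 21 = 42
σ = (1, 3, 0, 2): 19 + 6 + (-7) + (-6) = 12
σ = (1, 3, 2, 0): 19 + 6 + 9 + 21 = 55
σ = (2, 0, 1, 3): 19 + 3 + (-3) + 30 = 49
σ = (2, 0, 3, 1): 19 + 3 + (-7) + 9 = 24
σ = (2, 1, 0, 3): 19 + 26 + (-7) + 30 = 68
σ = (2, 1, 3, 0): 19 + 26 + (-7) + 21 = 59
σ = (2, 3, 0, 1): 19 + 6 + (-7) + 9 = 27
σ = (2, 3, 1, 0): 19 + 6 + (-3) + 21 = 43
σ = (3, 0, 1, 2): (-2) + 3 + (-3) + (-6) = -8
σ = (3, 0, 2, 1): (-2) + 3 + 9 + 9 = 19
σ = (3, 1, 0, 2): (-2) + 26 + (-7) + (-6) = 11
σ = (3, 1, 2, 0): (-2) + 26 + 9 + 21 = 54
σ = (3, 2, 0, 1): (-2) + 9 + (-7) + 9 = 9
σ = (3, 2, 1, 0): (-2) + 9 + (-3) + 21 = 25
Optimal value attained by: σ = (0, 1, 2, 3).
Answer: det⊕(A) = 92; verdict: NONSINGULAR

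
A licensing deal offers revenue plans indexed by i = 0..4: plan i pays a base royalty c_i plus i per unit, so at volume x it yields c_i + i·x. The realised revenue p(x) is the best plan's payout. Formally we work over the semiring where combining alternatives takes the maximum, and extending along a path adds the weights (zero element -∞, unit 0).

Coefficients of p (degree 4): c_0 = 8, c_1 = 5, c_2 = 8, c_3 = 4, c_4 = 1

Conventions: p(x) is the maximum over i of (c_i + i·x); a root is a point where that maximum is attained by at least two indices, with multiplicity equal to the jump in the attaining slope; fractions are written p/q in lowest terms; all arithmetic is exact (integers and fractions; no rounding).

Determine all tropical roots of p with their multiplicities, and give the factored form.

hull edge (i=0, c=8) to (i=2, c=8): slope 0, span 2
hull edge (i=2, c=8) to (i=4, c=1): slope -7/2, span 2
Factored form: p(x) = 1 ⊗ (x ⊕ 0) ⊗ (x ⊕ 0) ⊗ (x ⊕ 7/2) ⊗ (x ⊕ 7/2)
Answer: roots = 0 (mult 2), 7/2 (mult 2)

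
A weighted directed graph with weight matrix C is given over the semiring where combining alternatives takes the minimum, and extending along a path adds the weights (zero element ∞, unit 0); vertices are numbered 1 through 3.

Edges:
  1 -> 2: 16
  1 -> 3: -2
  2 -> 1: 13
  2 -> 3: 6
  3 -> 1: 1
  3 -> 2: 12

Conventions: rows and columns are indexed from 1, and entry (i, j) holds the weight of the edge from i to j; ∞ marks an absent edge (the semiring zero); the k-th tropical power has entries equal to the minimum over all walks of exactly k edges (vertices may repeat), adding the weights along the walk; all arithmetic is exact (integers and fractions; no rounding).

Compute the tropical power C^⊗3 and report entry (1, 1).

C^⊗2:
  [-1, 10, 22]
  [7, 18, 11]
  [25, 17, -1]
C^⊗3:
  [23, 15, -3]
  [12, 23, 5]
  [0, 11, 23]
Key observation: the optimum is the walk 1->2->3->1, with weight 16 + 6 + 1 = 23.
Optimal value attained by: walk 1->2->3->1.
Answer: (C^⊗3)[1][1] = 23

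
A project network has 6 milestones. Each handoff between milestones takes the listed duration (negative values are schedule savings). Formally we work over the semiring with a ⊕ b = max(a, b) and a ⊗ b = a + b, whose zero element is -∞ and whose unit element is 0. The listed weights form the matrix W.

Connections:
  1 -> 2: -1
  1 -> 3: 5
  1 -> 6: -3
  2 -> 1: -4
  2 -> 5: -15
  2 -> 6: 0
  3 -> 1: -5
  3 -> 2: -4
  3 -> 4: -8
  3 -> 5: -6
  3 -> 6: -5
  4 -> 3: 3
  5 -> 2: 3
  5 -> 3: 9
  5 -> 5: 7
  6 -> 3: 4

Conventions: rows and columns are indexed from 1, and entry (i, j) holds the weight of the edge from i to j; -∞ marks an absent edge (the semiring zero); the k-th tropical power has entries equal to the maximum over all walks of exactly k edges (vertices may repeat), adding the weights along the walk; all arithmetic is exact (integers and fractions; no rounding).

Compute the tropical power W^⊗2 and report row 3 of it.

W^⊗2:
  [0, 1, 1, -3, -1, 0]
  [-∞, -5, 4, -∞, -8, -7]
  [-8, -3, 3, -∞, 1, -4]
  [-2, -1, -∞, -5, -3, -2]
  [4, 10, 16, 1, 14, 4]
  [-1, 0, -∞, -4, -2, -1]
Answer: row 3 of W^⊗2 = [-8, -3, 3, -∞, 1, -4]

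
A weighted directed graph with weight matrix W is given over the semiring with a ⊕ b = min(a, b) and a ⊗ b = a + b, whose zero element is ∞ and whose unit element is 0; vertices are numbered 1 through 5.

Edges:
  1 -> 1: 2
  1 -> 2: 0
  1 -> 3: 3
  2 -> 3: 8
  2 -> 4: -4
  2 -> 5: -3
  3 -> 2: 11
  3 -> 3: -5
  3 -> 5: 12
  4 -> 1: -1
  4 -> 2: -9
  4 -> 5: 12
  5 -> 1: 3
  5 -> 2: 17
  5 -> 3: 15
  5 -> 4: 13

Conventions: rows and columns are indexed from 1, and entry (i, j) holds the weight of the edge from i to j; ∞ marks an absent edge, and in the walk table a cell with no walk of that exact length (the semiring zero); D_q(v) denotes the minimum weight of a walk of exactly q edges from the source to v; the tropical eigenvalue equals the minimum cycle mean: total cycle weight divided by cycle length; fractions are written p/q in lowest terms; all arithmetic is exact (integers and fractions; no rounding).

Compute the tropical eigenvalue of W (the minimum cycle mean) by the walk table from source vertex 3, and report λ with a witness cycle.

q=0: [∞, ∞, 0, ∞, ∞]
q=1: [∞, 11, -5, ∞, 12]
q=2: [15, 6, -10, 7, 7]
q=3: [6, -2, -15, 2, 2]
q=4: [1, -7, -20, -6, -5]
q=5: [-7, -15, -25, -11, -10]
Optimal cycle mean attained by: cycle 2->4->2, total (-4) + (-9), length 2.
Answer: λ = -13/2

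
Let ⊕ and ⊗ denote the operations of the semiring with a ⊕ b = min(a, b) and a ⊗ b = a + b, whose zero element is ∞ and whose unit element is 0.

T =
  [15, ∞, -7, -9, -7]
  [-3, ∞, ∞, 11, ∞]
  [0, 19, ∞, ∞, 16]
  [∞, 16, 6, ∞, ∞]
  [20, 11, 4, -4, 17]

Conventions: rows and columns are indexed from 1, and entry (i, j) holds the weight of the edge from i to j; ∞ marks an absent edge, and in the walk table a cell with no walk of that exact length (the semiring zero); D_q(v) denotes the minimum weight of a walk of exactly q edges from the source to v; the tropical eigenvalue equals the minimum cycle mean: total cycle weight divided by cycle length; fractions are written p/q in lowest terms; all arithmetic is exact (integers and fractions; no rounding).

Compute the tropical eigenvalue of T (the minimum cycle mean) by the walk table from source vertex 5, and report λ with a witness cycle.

q=0: [∞, ∞, ∞, ∞, 0]
q=1: [20, 11, 4, -4, 17]
q=2: [4, 12, 2, 11, 13]
q=3: [2, 21, -3, -5, -3]
q=4: [-3, 8, -5, -7, -5]
q=5: [-5, 6, -10, -12, -10]
Optimal cycle mean attained by: cycle 1->3->1, total (-7) + 0, length 2.
Answer: λ = -7/2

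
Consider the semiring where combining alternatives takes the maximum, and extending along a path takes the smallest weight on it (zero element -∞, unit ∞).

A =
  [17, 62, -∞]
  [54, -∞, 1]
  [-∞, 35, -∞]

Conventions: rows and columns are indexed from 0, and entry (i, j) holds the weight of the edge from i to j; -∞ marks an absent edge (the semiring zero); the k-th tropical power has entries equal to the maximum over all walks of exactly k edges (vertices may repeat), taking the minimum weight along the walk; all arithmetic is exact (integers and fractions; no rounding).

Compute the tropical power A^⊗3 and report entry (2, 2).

A^⊗2:
  [54, 17, 1]
  [17, 54, -∞]
  [35, -∞, 1]
A^⊗3:
  [17, 54, 1]
  [54, 17, 1]
  [17, 35, -∞]
Key observation: no walk of exactly 3 edges connects these vertices, so the entry is the semiring zero.
Answer: (A^⊗3)[2][2] = -∞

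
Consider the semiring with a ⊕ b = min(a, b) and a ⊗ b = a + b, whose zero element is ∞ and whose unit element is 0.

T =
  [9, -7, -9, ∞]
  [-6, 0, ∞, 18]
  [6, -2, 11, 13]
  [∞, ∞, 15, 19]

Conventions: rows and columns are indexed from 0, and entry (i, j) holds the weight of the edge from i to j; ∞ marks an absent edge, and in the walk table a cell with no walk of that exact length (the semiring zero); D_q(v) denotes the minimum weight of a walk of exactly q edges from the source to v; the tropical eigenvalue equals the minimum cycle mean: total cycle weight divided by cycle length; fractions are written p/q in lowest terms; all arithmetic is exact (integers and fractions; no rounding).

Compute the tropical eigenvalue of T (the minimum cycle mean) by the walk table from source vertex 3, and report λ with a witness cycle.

q=0: [∞, ∞, ∞, 0]
q=1: [∞, ∞, 15, 19]
q=2: [21, 13, 26, 28]
q=3: [7, 13, 12, 31]
q=4: [7, 0, -2, 25]
Optimal cycle mean attained by: cycle 0->1->0, total (-7) + (-6), length 2.
Answer: λ = -13/2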